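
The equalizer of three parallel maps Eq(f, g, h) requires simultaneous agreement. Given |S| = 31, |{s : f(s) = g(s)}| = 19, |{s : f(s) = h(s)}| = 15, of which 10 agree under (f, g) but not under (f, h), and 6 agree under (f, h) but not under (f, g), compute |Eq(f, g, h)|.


Eq(f, g, h) is the triple-agreement set: points in S where all three
maps take the same value. Using inclusion-exclusion on the pairwise data:
Pair (f, g) agrees on 19 points; pair (f, h) on 15 points.
Points agreeing under (f, g) but not (f, h) = 10; under (f, h) but not (f, g) = 6.
Triple-agreement = agreement-in-(f, g) minus points that agree under (f, g) but not (f, h):
|Eq(f, g, h)| = 19 - 10 = 9
(cross-check via (f, h): 15 - 6 = 9.)

9


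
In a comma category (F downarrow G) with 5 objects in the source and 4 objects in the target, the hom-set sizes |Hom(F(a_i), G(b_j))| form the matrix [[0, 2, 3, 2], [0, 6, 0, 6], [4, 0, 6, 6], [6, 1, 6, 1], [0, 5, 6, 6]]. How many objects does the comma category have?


Objects of (F downarrow G) are triples (a, b, h: F(a)->G(b)).
The count equals the sum of all entries in the hom-matrix.
sum(row 0) = 7
sum(row 1) = 12
sum(row 2) = 16
sum(row 3) = 14
sum(row 4) = 17
Grand total = 66

66


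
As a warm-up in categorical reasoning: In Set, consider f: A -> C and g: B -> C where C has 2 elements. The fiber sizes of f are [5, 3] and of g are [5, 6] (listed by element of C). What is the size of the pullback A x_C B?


The pullback A x_C B consists of pairs (a, b) with f(a) = g(b).
For each element c in C, the fiber product has |f^-1(c)| * |g^-1(c)| elements.
Summing over C: 5 * 5 + 3 * 6
= 25 + 18 = 43

43


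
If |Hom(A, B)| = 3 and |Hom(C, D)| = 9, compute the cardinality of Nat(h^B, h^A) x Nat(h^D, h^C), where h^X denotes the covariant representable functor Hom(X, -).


By the Yoneda lemma, Nat(h^B, h^A) is isomorphic to Hom(A, B),
so |Nat(h^B, h^A)| = |Hom(A, B)| and |Nat(h^D, h^C)| = |Hom(C, D)|.
|Hom(A, B)| = 3, |Hom(C, D)| = 9.
|Nat(h^B, h^A) x Nat(h^D, h^C)| = 3 * 9 = 27

27


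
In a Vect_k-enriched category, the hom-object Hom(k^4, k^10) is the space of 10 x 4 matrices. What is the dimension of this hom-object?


In Vect-enriched categories, Hom(k^n, k^m) is the space of m x n matrices.
dim(Hom(k^4, k^10)) = 10 * 4 = 40

40


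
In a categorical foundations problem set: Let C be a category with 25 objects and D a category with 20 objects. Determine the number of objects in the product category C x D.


The product category C x D has objects that are pairs (c, d).
Number of pairs = |Ob(C)| * |Ob(D)| = 25 * 20 = 500

500


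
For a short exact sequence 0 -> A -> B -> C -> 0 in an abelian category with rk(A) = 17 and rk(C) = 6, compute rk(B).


For a short exact sequence 0 -> A -> B -> C -> 0,
rank is additive: rank(B) = rank(A) + rank(C).
rank(B) = 17 + 6 = 23

23


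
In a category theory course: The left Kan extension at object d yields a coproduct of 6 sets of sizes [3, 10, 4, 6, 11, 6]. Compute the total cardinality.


Pointwise, the left Kan extension (Lan_F H)(d) is the colimit, indexed
by the comma category (F downarrow d), of H composed with the
projection (F downarrow d) -> C. Here that colimit is given
as a coproduct (disjoint union) of sets, so its cardinality is the
sum of the sizes of the summands.
Coproduct of sets with sizes: 3 + 10 + 4 + 6 + 11 + 6
= 40

40


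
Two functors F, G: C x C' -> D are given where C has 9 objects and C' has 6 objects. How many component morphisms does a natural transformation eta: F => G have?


A natural transformation eta: F => G assigns one component morphism per
object of the domain category.
The domain is the product category C x C', so
|Ob(C x C')| = |Ob(C)| * |Ob(C')| = 9 * 6 = 54.
Therefore eta has 54 component morphisms.

54


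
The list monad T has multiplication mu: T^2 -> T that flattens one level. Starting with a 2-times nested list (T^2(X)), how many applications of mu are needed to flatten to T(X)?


Each application of mu: T^2 -> T removes one layer of nesting.
Starting at depth 2 (i.e., T^2(X)), we need to reach T(X).
Number of mu applications = 2 - 1 = 1

1


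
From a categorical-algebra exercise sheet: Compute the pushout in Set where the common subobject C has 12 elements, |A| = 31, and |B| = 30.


The pushout A +_C B identifies the images of C in A and B.
|A +_C B| = |A| + |B| - |C| (for injections).
= 31 + 30 - 12 = 49

49


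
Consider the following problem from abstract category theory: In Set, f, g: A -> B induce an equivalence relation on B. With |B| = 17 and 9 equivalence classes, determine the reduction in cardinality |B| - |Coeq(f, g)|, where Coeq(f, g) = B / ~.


The coequalizer Coeq(f, g) = B / ~ has one element per equivalence class.
|B| = 17, |Coeq(f, g)| = 9.
|B| - |Coeq(f, g)| = 17 - 9 = 8.

8


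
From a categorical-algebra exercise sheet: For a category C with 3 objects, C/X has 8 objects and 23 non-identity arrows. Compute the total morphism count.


In the slice category C/X, objects are morphisms to X.
Identity morphisms: 8 (one per object of C/X).
Non-identity morphisms: 23.
Total = 8 + 23 = 31

31


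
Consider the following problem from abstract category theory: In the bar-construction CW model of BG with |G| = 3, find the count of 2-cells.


In the bar-construction CW model of BG, the n-cells are indexed by
n-tuples [g_1|...|g_n] of non-identity elements of G (degenerate
simplices with some g_i = e do not contribute cells), so there are
(|G| - 1)^n n-cells.
For dim = 2 with |G| = 3:
cells = (3 - 1)^2 = 2^2 = 4

4


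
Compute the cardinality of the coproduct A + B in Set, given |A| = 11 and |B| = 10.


In Set, the coproduct A + B is the disjoint union.
|A + B| = |A| + |B| = 11 + 10 = 21

21


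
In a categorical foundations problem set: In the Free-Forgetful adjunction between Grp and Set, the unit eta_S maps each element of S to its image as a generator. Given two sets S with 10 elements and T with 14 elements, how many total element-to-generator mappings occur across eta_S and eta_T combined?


The unit eta_X: X -> U(F(X)) of the Free-Forgetful adjunction
maps each element of X to a generator of F(X). For X = S + T (disjoint
union in Set), |S + T| = |S| + |T|.
Total mappings = 10 + 14 = 24.

24


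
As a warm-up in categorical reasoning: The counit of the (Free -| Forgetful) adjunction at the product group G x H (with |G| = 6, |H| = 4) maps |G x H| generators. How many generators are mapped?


The counit epsilon_K: F(U(K)) -> K of the Free-Forgetful adjunction
maps |K| generators of F(U(K)) into K. For K = G x H (the product group),
|G x H| = |G| * |H|.
Total generators mapped = 6 * 4 = 24.

24


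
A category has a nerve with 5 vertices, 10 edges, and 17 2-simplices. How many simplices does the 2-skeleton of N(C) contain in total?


The 2-skeleton of the nerve N(C) consists of simplices in dimensions 0, 1, 2:
  |N(C)_0| = 5 (objects)
  |N(C)_1| = 10 (morphisms)
  |N(C)_2| = 17 (composable pairs)
Total = 5 + 10 + 17 = 32

32


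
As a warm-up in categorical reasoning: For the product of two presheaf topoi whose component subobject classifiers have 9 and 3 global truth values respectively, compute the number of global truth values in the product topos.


In a product of presheaf topoi E_1 x E_2, the subobject classifier
is Omega = Omega_1 x Omega_2 (componentwise), so
|Omega(top)| = |Omega_1(top_1)| * |Omega_2(top_2)|.
= 9 * 3 = 27.

27


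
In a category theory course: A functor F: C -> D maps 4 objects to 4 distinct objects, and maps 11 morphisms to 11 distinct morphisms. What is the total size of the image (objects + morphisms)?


The image of F consists of distinct objects and distinct morphisms.
|Im(F)| on objects = 4
|Im(F)| on morphisms = 11
Total image cardinality = 4 + 11 = 15

15


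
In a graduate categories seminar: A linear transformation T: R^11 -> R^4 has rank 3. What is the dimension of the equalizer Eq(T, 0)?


The equalizer of f and the zero map is ker(f).
By the rank-nullity theorem: dim(ker(f)) = dim(domain) - rank(f).
dim(ker(f)) = 11 - 3 = 8

8


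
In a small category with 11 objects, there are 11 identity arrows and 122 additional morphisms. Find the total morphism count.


Each object has an identity morphism, giving 11 identities.
Adding the 122 non-identity morphisms:
Total = 11 + 122 = 133

133


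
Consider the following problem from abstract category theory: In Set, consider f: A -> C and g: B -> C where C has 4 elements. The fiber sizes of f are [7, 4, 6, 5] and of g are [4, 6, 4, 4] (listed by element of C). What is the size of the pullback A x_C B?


The pullback A x_C B consists of pairs (a, b) with f(a) = g(b).
For each element c in C, the fiber product has |f^-1(c)| * |g^-1(c)| elements.
Summing over C: 7 * 4 + 4 * 6 + 6 * 4 + 5 * 4
= 28 + 24 + 24 + 20 = 96

96


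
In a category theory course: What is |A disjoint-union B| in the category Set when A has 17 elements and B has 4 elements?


In Set, the coproduct A + B is the disjoint union.
|A + B| = |A| + |B| = 17 + 4 = 21

21


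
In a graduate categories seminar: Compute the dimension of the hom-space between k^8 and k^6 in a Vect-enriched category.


In Vect-enriched categories, Hom(k^n, k^m) is the space of m x n matrices.
dim(Hom(k^8, k^6)) = 6 * 8 = 48

48


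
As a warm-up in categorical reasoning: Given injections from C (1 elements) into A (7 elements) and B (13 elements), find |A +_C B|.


The pushout A +_C B identifies the images of C in A and B.
|A +_C B| = |A| + |B| - |C| (for injections).
= 7 + 13 - 1 = 19

19


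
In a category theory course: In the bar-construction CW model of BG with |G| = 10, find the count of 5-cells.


In the bar-construction CW model of BG, the n-cells are indexed by
n-tuples [g_1|...|g_n] of non-identity elements of G (degenerate
simplices with some g_i = e do not contribute cells), so there are
(|G| - 1)^n n-cells.
For dim = 5 with |G| = 10:
cells = (10 - 1)^5 = 9^5 = 59049

59049


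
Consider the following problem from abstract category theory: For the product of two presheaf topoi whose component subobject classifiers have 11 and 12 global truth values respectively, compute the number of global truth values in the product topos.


In a product of presheaf topoi E_1 x E_2, the subobject classifier
is Omega = Omega_1 x Omega_2 (componentwise), so
|Omega(top)| = |Omega_1(top_1)| * |Omega_2(top_2)|.
= 11 * 12 = 132.

132


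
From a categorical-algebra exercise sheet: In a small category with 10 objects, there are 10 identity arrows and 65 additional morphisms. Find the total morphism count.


Each object has an identity morphism, giving 10 identities.
Adding the 65 non-identity morphisms:
Total = 10 + 65 = 75

75


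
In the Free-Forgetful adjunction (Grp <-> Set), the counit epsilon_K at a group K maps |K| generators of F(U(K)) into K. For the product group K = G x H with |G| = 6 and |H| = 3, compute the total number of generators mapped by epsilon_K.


The counit epsilon_K: F(U(K)) -> K of the Free-Forgetful adjunction
maps |K| generators of F(U(K)) into K. For K = G x H (the product group),
|G x H| = |G| * |H|.
Total generators mapped = 6 * 3 = 18.

18


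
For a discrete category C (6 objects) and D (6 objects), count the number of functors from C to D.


A functor from a discrete category C to D is determined by
where each object maps. Each of the 6 objects of C can map
to any of the 6 objects of D independently.
Number of functors = 6^6 = 46656

46656


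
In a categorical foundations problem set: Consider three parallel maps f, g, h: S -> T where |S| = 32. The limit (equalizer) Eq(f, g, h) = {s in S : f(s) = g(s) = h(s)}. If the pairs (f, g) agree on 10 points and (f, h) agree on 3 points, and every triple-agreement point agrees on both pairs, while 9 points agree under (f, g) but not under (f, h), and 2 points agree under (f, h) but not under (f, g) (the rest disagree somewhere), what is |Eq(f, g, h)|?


Eq(f, g, h) is the triple-agreement set: points in S where all three
maps take the same value. Using inclusion-exclusion on the pairwise data:
Pair (f, g) agrees on 10 points; pair (f, h) on 3 points.
Points agreeing under (f, g) but not (f, h) = 9; under (f, h) but not (f, g) = 2.
Triple-agreement = agreement-in-(f, g) minus points that agree under (f, g) but not (f, h):
|Eq(f, g, h)| = 10 - 9 = 1
(cross-check via (f, h): 3 - 2 = 1.)

1


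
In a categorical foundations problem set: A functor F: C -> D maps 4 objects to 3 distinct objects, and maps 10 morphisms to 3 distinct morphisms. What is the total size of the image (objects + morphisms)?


The image of F consists of distinct objects and distinct morphisms.
|Im(F)| on objects = 3
|Im(F)| on morphisms = 3
Total image cardinality = 3 + 3 = 6

6


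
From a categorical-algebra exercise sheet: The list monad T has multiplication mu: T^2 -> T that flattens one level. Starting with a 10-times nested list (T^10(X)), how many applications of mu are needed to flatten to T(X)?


Each application of mu: T^2 -> T removes one layer of nesting.
Starting at depth 10 (i.e., T^10(X)), we need to reach T(X).
Number of mu applications = 10 - 1 = 9

9


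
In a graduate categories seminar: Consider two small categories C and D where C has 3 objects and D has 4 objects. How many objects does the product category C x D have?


The product category C x D has objects that are pairs (c, d).
Number of pairs = |Ob(C)| * |Ob(D)| = 3 * 4 = 12

12


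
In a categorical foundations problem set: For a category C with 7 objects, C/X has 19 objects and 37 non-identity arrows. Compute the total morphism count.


In the slice category C/X, objects are morphisms to X.
Identity morphisms: 19 (one per object of C/X).
Non-identity morphisms: 37.
Total = 19 + 37 = 56

56


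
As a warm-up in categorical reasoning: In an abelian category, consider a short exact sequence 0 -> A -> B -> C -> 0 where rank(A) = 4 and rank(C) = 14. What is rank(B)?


For a short exact sequence 0 -> A -> B -> C -> 0,
rank is additive: rank(B) = rank(A) + rank(C).
rank(B) = 4 + 14 = 18

18


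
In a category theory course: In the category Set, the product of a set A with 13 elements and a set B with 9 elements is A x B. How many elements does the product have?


In Set, the product A x B is the Cartesian product.
By the universal property, |A x B| = |A| * |B|.
|A x B| = 13 * 9 = 117

117


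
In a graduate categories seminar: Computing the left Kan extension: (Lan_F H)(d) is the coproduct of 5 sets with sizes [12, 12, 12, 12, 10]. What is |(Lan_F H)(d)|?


Pointwise, the left Kan extension (Lan_F H)(d) is the colimit, indexed
by the comma category (F downarrow d), of H composed with the
projection (F downarrow d) -> C. Here that colimit is given
as a coproduct (disjoint union) of sets, so its cardinality is the
sum of the sizes of the summands.
Coproduct of sets with sizes: 12 + 12 + 12 + 12 + 10
= 58

58


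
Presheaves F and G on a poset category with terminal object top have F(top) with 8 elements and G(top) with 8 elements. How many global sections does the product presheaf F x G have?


Global sections of a presheaf on a poset with terminal top satisfy
Gamma(H) ~ H(top). Presheaves admit pointwise products, so
(F x G)(top) = F(top) x G(top) (Cartesian product).
|Gamma(F x G)| = |F(top)| * |G(top)| = 8 * 8 = 64.

64


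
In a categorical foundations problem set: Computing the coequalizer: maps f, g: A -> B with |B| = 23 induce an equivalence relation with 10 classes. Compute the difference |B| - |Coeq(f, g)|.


The coequalizer Coeq(f, g) = B / ~ has one element per equivalence class.
|B| = 23, |Coeq(f, g)| = 10.
|B| - |Coeq(f, g)| = 23 - 10 = 13.

13


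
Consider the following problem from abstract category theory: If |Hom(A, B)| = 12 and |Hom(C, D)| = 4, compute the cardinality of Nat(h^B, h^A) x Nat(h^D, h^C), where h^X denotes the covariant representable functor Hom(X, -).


By the Yoneda lemma, Nat(h^B, h^A) is isomorphic to Hom(A, B),
so |Nat(h^B, h^A)| = |Hom(A, B)| and |Nat(h^D, h^C)| = |Hom(C, D)|.
|Hom(A, B)| = 12, |Hom(C, D)| = 4.
|Nat(h^B, h^A) x Nat(h^D, h^C)| = 12 * 4 = 48

48


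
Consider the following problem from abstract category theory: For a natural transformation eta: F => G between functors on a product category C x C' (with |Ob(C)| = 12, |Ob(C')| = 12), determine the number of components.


A natural transformation eta: F => G assigns one component morphism per
object of the domain category.
The domain is the product category C x C', so
|Ob(C x C')| = |Ob(C)| * |Ob(C')| = 12 * 12 = 144.
Therefore eta has 144 component morphisms.

144


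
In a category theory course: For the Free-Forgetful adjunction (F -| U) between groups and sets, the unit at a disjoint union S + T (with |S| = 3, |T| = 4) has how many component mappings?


The unit eta_X: X -> U(F(X)) of the Free-Forgetful adjunction
maps each element of X to a generator of F(X). For X = S + T (disjoint
union in Set), |S + T| = |S| + |T|.
Total mappings = 3 + 4 = 7.

7


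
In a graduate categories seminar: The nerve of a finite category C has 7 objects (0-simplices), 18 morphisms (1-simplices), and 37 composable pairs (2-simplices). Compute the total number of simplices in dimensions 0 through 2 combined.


The 2-skeleton of the nerve N(C) consists of simplices in dimensions 0, 1, 2:
  |N(C)_0| = 7 (objects)
  |N(C)_1| = 18 (morphisms)
  |N(C)_2| = 37 (composable pairs)
Total = 7 + 18 + 37 = 62

62


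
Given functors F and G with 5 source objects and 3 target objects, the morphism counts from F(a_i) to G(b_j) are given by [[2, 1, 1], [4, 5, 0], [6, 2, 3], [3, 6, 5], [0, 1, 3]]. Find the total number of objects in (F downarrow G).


Objects of (F downarrow G) are triples (a, b, h: F(a)->G(b)).
The count equals the sum of all entries in the hom-matrix.
sum(row 0) = 4
sum(row 1) = 9
sum(row 2) = 11
sum(row 3) = 14
sum(row 4) = 4
Grand total = 42

42


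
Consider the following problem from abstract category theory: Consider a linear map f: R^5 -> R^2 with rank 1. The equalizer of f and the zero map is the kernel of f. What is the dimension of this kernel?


The equalizer of f and the zero map is ker(f).
By the rank-nullity theorem: dim(ker(f)) = dim(domain) - rank(f).
dim(ker(f)) = 5 - 1 = 4

4


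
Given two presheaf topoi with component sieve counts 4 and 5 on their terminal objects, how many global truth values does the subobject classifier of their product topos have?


In a product of presheaf topoi E_1 x E_2, the subobject classifier
is Omega = Omega_1 x Omega_2 (componentwise), so
|Omega(top)| = |Omega_1(top_1)| * |Omega_2(top_2)|.
= 4 * 5 = 20.

20


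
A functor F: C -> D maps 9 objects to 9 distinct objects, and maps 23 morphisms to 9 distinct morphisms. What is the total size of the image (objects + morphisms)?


The image of F consists of distinct objects and distinct morphisms.
|Im(F)| on objects = 9
|Im(F)| on morphisms = 9
Total image cardinality = 9 + 9 = 18

18


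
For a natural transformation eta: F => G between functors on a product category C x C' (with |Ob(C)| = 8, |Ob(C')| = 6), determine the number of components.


A natural transformation eta: F => G assigns one component morphism per
object of the domain category.
The domain is the product category C x C', so
|Ob(C x C')| = |Ob(C)| * |Ob(C')| = 8 * 6 = 48.
Therefore eta has 48 component morphisms.

48


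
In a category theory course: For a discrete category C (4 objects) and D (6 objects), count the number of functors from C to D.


A functor from a discrete category C to D is determined by
where each object maps. Each of the 4 objects of C can map
to any of the 6 objects of D independently.
Number of functors = 6^4 = 1296

1296


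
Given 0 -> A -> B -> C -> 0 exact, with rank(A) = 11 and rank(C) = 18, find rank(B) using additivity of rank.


For a short exact sequence 0 -> A -> B -> C -> 0,
rank is additive: rank(B) = rank(A) + rank(C).
rank(B) = 11 + 18 = 29

29


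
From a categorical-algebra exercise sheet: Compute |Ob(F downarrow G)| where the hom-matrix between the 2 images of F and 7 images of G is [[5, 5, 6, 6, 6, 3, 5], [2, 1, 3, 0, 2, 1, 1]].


Objects of (F downarrow G) are triples (a, b, h: F(a)->G(b)).
The count equals the sum of all entries in the hom-matrix.
sum(row 0) = 36
sum(row 1) = 10
Grand total = 46

46


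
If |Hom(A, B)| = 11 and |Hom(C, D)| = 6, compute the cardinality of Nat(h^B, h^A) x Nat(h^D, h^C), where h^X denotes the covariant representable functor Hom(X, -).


By the Yoneda lemma, Nat(h^B, h^A) is isomorphic to Hom(A, B),
so |Nat(h^B, h^A)| = |Hom(A, B)| and |Nat(h^D, h^C)| = |Hom(C, D)|.
|Hom(A, B)| = 11, |Hom(C, D)| = 6.
|Nat(h^B, h^A) x Nat(h^D, h^C)| = 11 * 6 = 66

66


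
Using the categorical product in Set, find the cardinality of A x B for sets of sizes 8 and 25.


In Set, the product A x B is the Cartesian product.
By the universal property, |A x B| = |A| * |B|.
|A x B| = 8 * 25 = 200

200


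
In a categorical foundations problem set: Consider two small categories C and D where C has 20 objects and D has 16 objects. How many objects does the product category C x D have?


The product category C x D has objects that are pairs (c, d).
Number of pairs = |Ob(C)| * |Ob(D)| = 20 * 16 = 320

320


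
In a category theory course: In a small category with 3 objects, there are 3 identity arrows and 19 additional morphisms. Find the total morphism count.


Each object has an identity morphism, giving 3 identities.
Adding the 19 non-identity morphisms:
Total = 3 + 19 = 22

22


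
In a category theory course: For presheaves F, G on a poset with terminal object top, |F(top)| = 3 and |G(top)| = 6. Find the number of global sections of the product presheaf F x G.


Global sections of a presheaf on a poset with terminal top satisfy
Gamma(H) ~ H(top). Presheaves admit pointwise products, so
(F x G)(top) = F(top) x G(top) (Cartesian product).
|Gamma(F x G)| = |F(top)| * |G(top)| = 3 * 6 = 18.

18


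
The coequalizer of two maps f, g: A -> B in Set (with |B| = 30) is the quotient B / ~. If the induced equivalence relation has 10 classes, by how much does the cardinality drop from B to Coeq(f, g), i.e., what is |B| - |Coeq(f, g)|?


The coequalizer Coeq(f, g) = B / ~ has one element per equivalence class.
|B| = 30, |Coeq(f, g)| = 10.
|B| - |Coeq(f, g)| = 30 - 10 = 20.

20


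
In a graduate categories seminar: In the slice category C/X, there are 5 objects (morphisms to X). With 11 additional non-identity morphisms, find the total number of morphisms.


In the slice category C/X, objects are morphisms to X.
Identity morphisms: 5 (one per object of C/X).
Non-identity morphisms: 11.
Total = 5 + 11 = 16

16


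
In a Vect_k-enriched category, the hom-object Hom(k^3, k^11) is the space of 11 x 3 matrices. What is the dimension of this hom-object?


In Vect-enriched categories, Hom(k^n, k^m) is the space of m x n matrices.
dim(Hom(k^3, k^11)) = 11 * 3 = 33

33


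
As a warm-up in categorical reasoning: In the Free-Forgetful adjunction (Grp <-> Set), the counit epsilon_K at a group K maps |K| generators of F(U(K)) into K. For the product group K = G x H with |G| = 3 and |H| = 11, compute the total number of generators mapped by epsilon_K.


The counit epsilon_K: F(U(K)) -> K of the Free-Forgetful adjunction
maps |K| generators of F(U(K)) into K. For K = G x H (the product group),
|G x H| = |G| * |H|.
Total generators mapped = 3 * 11 = 33.

33


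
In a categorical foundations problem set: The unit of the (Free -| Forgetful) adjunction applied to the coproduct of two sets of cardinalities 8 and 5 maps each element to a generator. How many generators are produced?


The unit eta_X: X -> U(F(X)) of the Free-Forgetful adjunction
maps each element of X to a generator of F(X). For X = S + T (disjoint
union in Set), |S + T| = |S| + |T|.
Total mappings = 8 + 5 = 13.

13


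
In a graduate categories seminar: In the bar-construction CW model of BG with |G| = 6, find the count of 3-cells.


In the bar-construction CW model of BG, the n-cells are indexed by
n-tuples [g_1|...|g_n] of non-identity elements of G (degenerate
simplices with some g_i = e do not contribute cells), so there are
(|G| - 1)^n n-cells.
For dim = 3 with |G| = 6:
cells = (6 - 1)^3 = 5^3 = 125

125


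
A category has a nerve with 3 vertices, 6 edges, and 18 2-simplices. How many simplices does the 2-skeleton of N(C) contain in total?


The 2-skeleton of the nerve N(C) consists of simplices in dimensions 0, 1, 2:
  |N(C)_0| = 3 (objects)
  |N(C)_1| = 6 (morphisms)
  |N(C)_2| = 18 (composable pairs)
Total = 3 + 6 + 18 = 27

27


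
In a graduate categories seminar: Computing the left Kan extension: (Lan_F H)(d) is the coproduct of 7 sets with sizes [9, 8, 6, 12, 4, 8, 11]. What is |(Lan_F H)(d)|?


Pointwise, the left Kan extension (Lan_F H)(d) is the colimit, indexed
by the comma category (F downarrow d), of H composed with the
projection (F downarrow d) -> C. Here that colimit is given
as a coproduct (disjoint union) of sets, so its cardinality is the
sum of the sizes of the summands.
Coproduct of sets with sizes: 9 + 8 + 6 + 12 + 4 + 8 + 11
= 58

58


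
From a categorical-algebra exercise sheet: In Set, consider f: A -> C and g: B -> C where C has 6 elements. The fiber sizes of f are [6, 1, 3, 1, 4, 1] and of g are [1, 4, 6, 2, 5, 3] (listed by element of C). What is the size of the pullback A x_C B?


The pullback A x_C B consists of pairs (a, b) with f(a) = g(b).
For each element c in C, the fiber product has |f^-1(c)| * |g^-1(c)| elements.
Summing over C: 6 * 1 + 1 * 4 + 3 * 6 + 1 * 2 + 4 * 5 + 1 * 3
= 6 + 4 + 18 + 2 + 20 + 3 = 53

53


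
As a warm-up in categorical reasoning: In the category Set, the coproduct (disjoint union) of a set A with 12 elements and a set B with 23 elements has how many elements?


In Set, the coproduct A + B is the disjoint union.
|A + B| = |A| + |B| = 12 + 23 = 35

35


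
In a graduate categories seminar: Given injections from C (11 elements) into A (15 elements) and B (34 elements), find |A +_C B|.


The pushout A +_C B identifies the images of C in A and B.
|A +_C B| = |A| + |B| - |C| (for injections).
= 15 + 34 - 11 = 38

38


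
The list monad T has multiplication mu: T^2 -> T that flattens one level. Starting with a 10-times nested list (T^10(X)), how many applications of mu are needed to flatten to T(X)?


Each application of mu: T^2 -> T removes one layer of nesting.
Starting at depth 10 (i.e., T^10(X)), we need to reach T(X).
Number of mu applications = 10 - 1 = 9

9


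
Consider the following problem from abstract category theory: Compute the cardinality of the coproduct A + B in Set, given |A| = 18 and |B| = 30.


In Set, the coproduct A + B is the disjoint union.
|A + B| = |A| + |B| = 18 + 30 = 48

48


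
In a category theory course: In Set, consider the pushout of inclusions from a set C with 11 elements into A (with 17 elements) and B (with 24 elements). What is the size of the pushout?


The pushout A +_C B identifies the images of C in A and B.
|A +_C B| = |A| + |B| - |C| (for injections).
= 17 + 24 - 11 = 30

30


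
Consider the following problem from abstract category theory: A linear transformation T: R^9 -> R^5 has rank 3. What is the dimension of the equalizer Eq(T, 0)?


The equalizer of f and the zero map is ker(f).
By the rank-nullity theorem: dim(ker(f)) = dim(domain) - rank(f).
dim(ker(f)) = 9 - 3 = 6

6


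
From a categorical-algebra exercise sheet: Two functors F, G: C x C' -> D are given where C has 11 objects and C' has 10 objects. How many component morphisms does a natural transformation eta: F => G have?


A natural transformation eta: F => G assigns one component morphism per
object of the domain category.
The domain is the product category C x C', so
|Ob(C x C')| = |Ob(C)| * |Ob(C')| = 11 * 10 = 110.
Therefore eta has 110 component morphisms.

110


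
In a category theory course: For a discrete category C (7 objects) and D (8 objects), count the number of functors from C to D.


A functor from a discrete category C to D is determined by
where each object maps. Each of the 7 objects of C can map
to any of the 8 objects of D independently.
Number of functors = 8^7 = 2097152

2097152


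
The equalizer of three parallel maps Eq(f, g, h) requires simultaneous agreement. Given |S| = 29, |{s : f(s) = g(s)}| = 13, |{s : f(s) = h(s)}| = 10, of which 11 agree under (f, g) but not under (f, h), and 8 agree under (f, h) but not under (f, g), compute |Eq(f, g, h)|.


Eq(f, g, h) is the triple-agreement set: points in S where all three
maps take the same value. Using inclusion-exclusion on the pairwise data:
Pair (f, g) agrees on 13 points; pair (f, h) on 10 points.
Points agreeing under (f, g) but not (f, h) = 11; under (f, h) but not (f, g) = 8.
Triple-agreement = agreement-in-(f, g) minus points that agree under (f, g) but not (f, h):
|Eq(f, g, h)| = 13 - 11 = 2
(cross-check via (f, h): 10 - 8 = 2.)

2


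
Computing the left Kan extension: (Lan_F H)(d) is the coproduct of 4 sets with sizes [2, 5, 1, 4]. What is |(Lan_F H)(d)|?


Pointwise, the left Kan extension (Lan_F H)(d) is the colimit, indexed
by the comma category (F downarrow d), of H composed with the
projection (F downarrow d) -> C. Here that colimit is given
as a coproduct (disjoint union) of sets, so its cardinality is the
sum of the sizes of the summands.
Coproduct of sets with sizes: 2 + 5 + 1 + 4
= 12

12


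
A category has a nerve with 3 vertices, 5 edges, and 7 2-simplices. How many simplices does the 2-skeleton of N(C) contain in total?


The 2-skeleton of the nerve N(C) consists of simplices in dimensions 0, 1, 2:
  |N(C)_0| = 3 (objects)
  |N(C)_1| = 5 (morphisms)
  |N(C)_2| = 7 (composable pairs)
Total = 3 + 5 + 7 = 15

15


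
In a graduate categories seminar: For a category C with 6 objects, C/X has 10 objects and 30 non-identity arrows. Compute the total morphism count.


In the slice category C/X, objects are morphisms to X.
Identity morphisms: 10 (one per object of C/X).
Non-identity morphisms: 30.
Total = 10 + 30 = 40

40


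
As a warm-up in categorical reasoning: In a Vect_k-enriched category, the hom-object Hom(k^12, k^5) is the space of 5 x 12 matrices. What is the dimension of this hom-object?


In Vect-enriched categories, Hom(k^n, k^m) is the space of m x n matrices.
dim(Hom(k^12, k^5)) = 5 * 12 = 60

60


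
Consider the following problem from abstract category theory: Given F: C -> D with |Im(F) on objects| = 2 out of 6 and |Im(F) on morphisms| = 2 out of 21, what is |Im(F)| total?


The image of F consists of distinct objects and distinct morphisms.
|Im(F)| on objects = 2
|Im(F)| on morphisms = 2
Total image cardinality = 2 + 2 = 4

4


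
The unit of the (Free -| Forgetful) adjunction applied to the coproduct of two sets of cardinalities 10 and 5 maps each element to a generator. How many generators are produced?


The unit eta_X: X -> U(F(X)) of the Free-Forgetful adjunction
maps each element of X to a generator of F(X). For X = S + T (disjoint
union in Set), |S + T| = |S| + |T|.
Total mappings = 10 + 5 = 15.

15


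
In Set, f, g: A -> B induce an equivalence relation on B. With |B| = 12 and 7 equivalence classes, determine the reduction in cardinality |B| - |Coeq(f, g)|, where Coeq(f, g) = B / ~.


The coequalizer Coeq(f, g) = B / ~ has one element per equivalence class.
|B| = 12, |Coeq(f, g)| = 7.
|B| - |Coeq(f, g)| = 12 - 7 = 5.

5


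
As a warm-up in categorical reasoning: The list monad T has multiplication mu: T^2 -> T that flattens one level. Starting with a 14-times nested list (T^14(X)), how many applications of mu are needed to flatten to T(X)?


Each application of mu: T^2 -> T removes one layer of nesting.
Starting at depth 14 (i.e., T^14(X)), we need to reach T(X).
Number of mu applications = 14 - 1 = 13

13


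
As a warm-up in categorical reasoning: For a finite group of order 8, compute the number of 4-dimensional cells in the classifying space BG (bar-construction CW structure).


In the bar-construction CW model of BG, the n-cells are indexed by
n-tuples [g_1|...|g_n] of non-identity elements of G (degenerate
simplices with some g_i = e do not contribute cells), so there are
(|G| - 1)^n n-cells.
For dim = 4 with |G| = 8:
cells = (8 - 1)^4 = 7^4 = 2401

2401


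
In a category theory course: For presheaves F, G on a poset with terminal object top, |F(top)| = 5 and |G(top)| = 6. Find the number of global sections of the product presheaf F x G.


Global sections of a presheaf on a poset with terminal top satisfy
Gamma(H) ~ H(top). Presheaves admit pointwise products, so
(F x G)(top) = F(top) x G(top) (Cartesian product).
|Gamma(F x G)| = |F(top)| * |G(top)| = 5 * 6 = 30.

30


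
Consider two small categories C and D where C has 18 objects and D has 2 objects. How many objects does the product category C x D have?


The product category C x D has objects that are pairs (c, d).
Number of pairs = |Ob(C)| * |Ob(D)| = 18 * 2 = 36

36


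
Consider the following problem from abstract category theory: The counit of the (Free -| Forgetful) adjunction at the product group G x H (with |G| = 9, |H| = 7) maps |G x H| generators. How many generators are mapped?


The counit epsilon_K: F(U(K)) -> K of the Free-Forgetful adjunction
maps |K| generators of F(U(K)) into K. For K = G x H (the product group),
|G x H| = |G| * |H|.
Total generators mapped = 9 * 7 = 63.

63


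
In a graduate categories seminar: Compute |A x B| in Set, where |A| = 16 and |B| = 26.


In Set, the product A x B is the Cartesian product.
By the universal property, |A x B| = |A| * |B|.
|A x B| = 16 * 26 = 416

416


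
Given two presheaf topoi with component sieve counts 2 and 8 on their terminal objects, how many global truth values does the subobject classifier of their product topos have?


In a product of presheaf topoi E_1 x E_2, the subobject classifier
is Omega = Omega_1 x Omega_2 (componentwise), so
|Omega(top)| = |Omega_1(top_1)| * |Omega_2(top_2)|.
= 2 * 8 = 16.

16


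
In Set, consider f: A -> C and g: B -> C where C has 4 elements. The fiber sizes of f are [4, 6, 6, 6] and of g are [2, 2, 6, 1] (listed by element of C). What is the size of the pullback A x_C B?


The pullback A x_C B consists of pairs (a, b) with f(a) = g(b).
For each element c in C, the fiber product has |f^-1(c)| * |g^-1(c)| elements.
Summing over C: 4 * 2 + 6 * 2 + 6 * 6 + 6 * 1
= 8 + 12 + 36 + 6 = 62

62


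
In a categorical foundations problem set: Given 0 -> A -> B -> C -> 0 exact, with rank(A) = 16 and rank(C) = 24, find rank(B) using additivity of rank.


For a short exact sequence 0 -> A -> B -> C -> 0,
rank is additive: rank(B) = rank(A) + rank(C).
rank(B) = 16 + 24 = 40

40


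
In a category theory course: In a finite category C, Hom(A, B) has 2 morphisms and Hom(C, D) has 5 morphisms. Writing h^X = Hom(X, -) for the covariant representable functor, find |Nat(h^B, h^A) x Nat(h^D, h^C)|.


By the Yoneda lemma, Nat(h^B, h^A) is isomorphic to Hom(A, B),
so |Nat(h^B, h^A)| = |Hom(A, B)| and |Nat(h^D, h^C)| = |Hom(C, D)|.
|Hom(A, B)| = 2, |Hom(C, D)| = 5.
|Nat(h^B, h^A) x Nat(h^D, h^C)| = 2 * 5 = 10

10


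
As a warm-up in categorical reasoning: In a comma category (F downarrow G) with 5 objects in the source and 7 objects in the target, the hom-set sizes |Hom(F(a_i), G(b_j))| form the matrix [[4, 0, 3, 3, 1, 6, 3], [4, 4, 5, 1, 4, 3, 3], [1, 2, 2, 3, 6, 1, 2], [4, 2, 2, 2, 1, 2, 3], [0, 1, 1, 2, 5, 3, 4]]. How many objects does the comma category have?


Objects of (F downarrow G) are triples (a, b, h: F(a)->G(b)).
The count equals the sum of all entries in the hom-matrix.
sum(row 0) = 20
sum(row 1) = 24
sum(row 2) = 17
sum(row 3) = 16
sum(row 4) = 16
Grand total = 93

93


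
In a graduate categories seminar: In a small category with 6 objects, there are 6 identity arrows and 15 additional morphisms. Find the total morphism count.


Each object has an identity morphism, giving 6 identities.
Adding the 15 non-identity morphisms:
Total = 6 + 15 = 21

21


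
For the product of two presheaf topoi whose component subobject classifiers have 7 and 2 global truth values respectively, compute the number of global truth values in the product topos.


In a product of presheaf topoi E_1 x E_2, the subobject classifier
is Omega = Omega_1 x Omega_2 (componentwise), so
|Omega(top)| = |Omega_1(top_1)| * |Omega_2(top_2)|.
= 7 * 2 = 14.

14


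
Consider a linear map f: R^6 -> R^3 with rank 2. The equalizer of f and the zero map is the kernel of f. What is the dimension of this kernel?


The equalizer of f and the zero map is ker(f).
By the rank-nullity theorem: dim(ker(f)) = dim(domain) - rank(f).
dim(ker(f)) = 6 - 2 = 4

4


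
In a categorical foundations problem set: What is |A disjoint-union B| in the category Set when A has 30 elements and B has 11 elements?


In Set, the coproduct A + B is the disjoint union.
|A + B| = |A| + |B| = 30 + 11 = 41

41


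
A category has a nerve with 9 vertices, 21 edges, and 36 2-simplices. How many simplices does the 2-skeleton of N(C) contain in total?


The 2-skeleton of the nerve N(C) consists of simplices in dimensions 0, 1, 2:
  |N(C)_0| = 9 (objects)
  |N(C)_1| = 21 (morphisms)
  |N(C)_2| = 36 (composable pairs)
Total = 9 + 21 + 36 = 66

66


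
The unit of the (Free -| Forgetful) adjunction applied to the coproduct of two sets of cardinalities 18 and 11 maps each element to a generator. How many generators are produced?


The unit eta_X: X -> U(F(X)) of the Free-Forgetful adjunction
maps each element of X to a generator of F(X). For X = S + T (disjoint
union in Set), |S + T| = |S| + |T|.
Total mappings = 18 + 11 = 29.

29


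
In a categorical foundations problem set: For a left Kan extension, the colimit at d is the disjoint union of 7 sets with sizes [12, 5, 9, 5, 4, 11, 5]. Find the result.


Pointwise, the left Kan extension (Lan_F H)(d) is the colimit, indexed
by the comma category (F downarrow d), of H composed with the
projection (F downarrow d) -> C. Here that colimit is given
as a coproduct (disjoint union) of sets, so its cardinality is the
sum of the sizes of the summands.
Coproduct of sets with sizes: 12 + 5 + 9 + 5 + 4 + 11 + 5
= 51

51


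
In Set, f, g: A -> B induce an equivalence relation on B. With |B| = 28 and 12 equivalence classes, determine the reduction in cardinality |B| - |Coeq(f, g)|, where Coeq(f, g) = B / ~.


The coequalizer Coeq(f, g) = B / ~ has one element per equivalence class.
|B| = 28, |Coeq(f, g)| = 12.
|B| - |Coeq(f, g)| = 28 - 12 = 16.

16


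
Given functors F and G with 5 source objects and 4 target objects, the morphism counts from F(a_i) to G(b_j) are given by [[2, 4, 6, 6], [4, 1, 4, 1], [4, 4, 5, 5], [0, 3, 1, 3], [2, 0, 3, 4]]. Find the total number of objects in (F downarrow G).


Objects of (F downarrow G) are triples (a, b, h: F(a)->G(b)).
The count equals the sum of all entries in the hom-matrix.
sum(row 0) = 18
sum(row 1) = 10
sum(row 2) = 18
sum(row 3) = 7
sum(row 4) = 9
Grand total = 62

62


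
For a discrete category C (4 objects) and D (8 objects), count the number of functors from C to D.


A functor from a discrete category C to D is determined by
where each object maps. Each of the 4 objects of C can map
to any of the 8 objects of D independently.
Number of functors = 8^4 = 4096

4096


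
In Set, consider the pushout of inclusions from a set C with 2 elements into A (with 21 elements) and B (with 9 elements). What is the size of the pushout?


The pushout A +_C B identifies the images of C in A and B.
|A +_C B| = |A| + |B| - |C| (for injections).
= 21 + 9 - 2 = 28

28


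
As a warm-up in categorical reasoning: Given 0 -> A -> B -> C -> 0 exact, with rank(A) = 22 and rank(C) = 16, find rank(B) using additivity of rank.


For a short exact sequence 0 -> A -> B -> C -> 0,
rank is additive: rank(B) = rank(A) + rank(C).
rank(B) = 22 + 16 = 38

38
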